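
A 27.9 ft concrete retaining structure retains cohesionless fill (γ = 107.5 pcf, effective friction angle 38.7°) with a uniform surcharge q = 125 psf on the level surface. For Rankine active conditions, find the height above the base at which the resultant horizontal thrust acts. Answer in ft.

9.66 ft

K_a = 0.2306.
Triangular part P₁ = ½K_aγH² = 9648 at H/3 = 9.300 ft; rectangular part P₂ = K_a q H = 804.2 at H/2 = 13.95 ft.
ȳ = (P₁·9.300 + P₂·13.95)/(P₁+P₂) = 9.658 ft.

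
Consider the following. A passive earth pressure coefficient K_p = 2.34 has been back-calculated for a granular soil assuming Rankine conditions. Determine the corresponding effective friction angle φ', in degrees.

23.7°

K_p = (1+sin φ)/(1−sin φ) ⇒ sin φ = (K_p − 1)/(K_p + 1) = 0.4012.
φ = arcsin(0.4012) = 23.65°.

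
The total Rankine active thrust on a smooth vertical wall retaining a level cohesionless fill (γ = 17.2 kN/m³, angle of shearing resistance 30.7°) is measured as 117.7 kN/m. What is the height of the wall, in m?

K_a = 0.3240. P_a = ½ K_a γ H² ⇒ H = √(2P_a/(K_a γ)).
H = √(2×117.7/(0.3240×17.2)) = 6.499 m.

6.50 m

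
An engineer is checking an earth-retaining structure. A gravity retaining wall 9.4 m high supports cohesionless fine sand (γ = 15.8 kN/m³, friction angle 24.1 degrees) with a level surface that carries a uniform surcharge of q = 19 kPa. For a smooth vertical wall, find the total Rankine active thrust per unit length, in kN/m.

K_a = tan²(45° − φ/2) = 0.4201.
Soil triangle: ½ K_a γ H² = 0.5×0.4201×15.8×9.4² = 293.3 kN/m.
Surcharge rectangle: K_a q H = 0.4201×19×9.4 = 75.03 kN/m.
Total = 293.3 + 75.03 = 368.3 kN/m.

368 kN/m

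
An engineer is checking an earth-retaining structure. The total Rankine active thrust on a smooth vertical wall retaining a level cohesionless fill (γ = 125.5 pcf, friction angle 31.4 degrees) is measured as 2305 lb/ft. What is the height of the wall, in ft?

K_a = 0.3149. P_a = ½ K_a γ H² ⇒ H = √(2P_a/(K_a γ)).
H = √(2×2305/(0.3149×125.5)) = 10.80 ft.

10.8 ft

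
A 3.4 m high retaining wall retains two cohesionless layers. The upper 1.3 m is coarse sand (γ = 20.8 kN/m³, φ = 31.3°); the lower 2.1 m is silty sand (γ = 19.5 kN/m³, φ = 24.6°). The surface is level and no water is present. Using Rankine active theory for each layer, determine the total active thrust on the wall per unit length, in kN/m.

K_a1 = tan²(45°−31.3°/2) = 0.3162; K_a2 = tan²(45°−24.6°/2) = 0.4121.
Layer 1: σ at base = K_a1 γ₁ h₁ = 8.550 kPa; P₁ = ½×8.550×1.3 = 5.558.
Layer 2: σ_v at top = γ₁h₁ = 27.04; σ_h top = K_a2×27.04 = 11.14; σ_h base = K_a2×(27.04+19.5×2.1) = 28.02.
P₂ = ½(11.14+28.02)×2.1 = 41.12. Total P_a = 5.558+41.12 = 46.68 kN/m.

46.7 kN/m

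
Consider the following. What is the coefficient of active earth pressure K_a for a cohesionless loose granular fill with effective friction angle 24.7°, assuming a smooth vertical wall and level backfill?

K_a = tan²(45° − φ/2) = tan²(32.65°) = 0.4106.

0.411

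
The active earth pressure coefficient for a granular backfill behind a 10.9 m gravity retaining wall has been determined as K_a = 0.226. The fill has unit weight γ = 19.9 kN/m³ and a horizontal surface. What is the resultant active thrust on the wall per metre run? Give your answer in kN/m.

P = ½ K_a γ H² = 0.5 × 0.226 × 19.9 × 10.9² = 267.2 kN/m.

267 kN/m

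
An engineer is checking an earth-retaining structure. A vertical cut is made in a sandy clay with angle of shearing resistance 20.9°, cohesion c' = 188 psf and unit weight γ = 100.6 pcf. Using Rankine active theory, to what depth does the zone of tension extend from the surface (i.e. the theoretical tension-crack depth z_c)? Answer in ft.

5.43 ft

K_a = tan²(45° − 20.9°/2) = 0.4741; √K_a = 0.6886.
The active pressure is zero where K_a γ z = 2c√K_a, so z_c = 2c/(γ√K_a) = 2×188/(100.6×0.6886) = 5.428 ft.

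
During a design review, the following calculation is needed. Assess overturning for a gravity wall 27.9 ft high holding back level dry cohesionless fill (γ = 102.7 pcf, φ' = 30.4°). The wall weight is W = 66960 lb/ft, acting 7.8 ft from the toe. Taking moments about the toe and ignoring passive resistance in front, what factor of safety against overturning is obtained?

4.28

K_a = tan²(45° − 30.4°/2) = 0.3280.
P_a = ½K_aγH² = 0.5×0.3280×102.7×27.9² = 13110 lb/ft, acting at H/3 = 9.300 ft above the base.
Overturning moment M_o = P_a × H/3 = 13110 × 9.300 = 121900.
Resisting moment M_r = W × 7.8 = 66960 × 7.8 = 522300.
FS_overturning = M_r/M_o = 522300/121900 = 4.284.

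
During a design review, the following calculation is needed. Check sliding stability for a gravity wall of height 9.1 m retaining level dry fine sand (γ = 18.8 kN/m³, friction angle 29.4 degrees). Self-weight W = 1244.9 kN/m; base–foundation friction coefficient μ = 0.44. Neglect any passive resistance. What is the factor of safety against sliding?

2.06

K_a = tan²(45° − 29.4°/2) = 0.3415.
P_a = ½K_aγH² = 0.5×0.3415×18.8×9.1² = 265.8 kN/m, acting at H/3 = 3.033 m above the base.
FS_sliding = μW / P_a = 0.44×1244.9 / 265.8 = 2.061.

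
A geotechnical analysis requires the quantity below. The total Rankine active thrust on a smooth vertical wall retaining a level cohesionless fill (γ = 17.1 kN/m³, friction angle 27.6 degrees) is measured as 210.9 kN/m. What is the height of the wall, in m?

8.20 m

K_a = 0.3668. P_a = ½ K_a γ H² ⇒ H = √(2P_a/(K_a γ)).
H = √(2×210.9/(0.3668×17.1)) = 8.201 m.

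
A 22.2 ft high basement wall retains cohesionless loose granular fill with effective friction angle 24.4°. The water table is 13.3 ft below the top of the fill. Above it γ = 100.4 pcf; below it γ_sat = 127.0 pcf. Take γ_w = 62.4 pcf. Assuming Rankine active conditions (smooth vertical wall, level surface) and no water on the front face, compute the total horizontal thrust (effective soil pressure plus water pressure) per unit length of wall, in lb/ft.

12200 lb/ft

K_a = tan²(45° − φ/2) = 0.4153.
γ' = 127.0 − 62.4 = 64.60 pcf. Depth below WT = 8.9 ft.
σ'_h at WT = K_a γ d_w = 554.6 psf; at base = 554.6 + K_a γ' × 8.9 = 793.4 psf.
P₁ (0–13.3 ft) = ½×554.6×13.3 = 3688. P₂ (13.3–22.2 ft) = ½(554.6+793.4)×8.9 = 5998.
P_w = ½ γ_w h₂² = 0.5×62.4×8.9² = 2471. Total = 3688+5998+2471 = 12160 lb/ft.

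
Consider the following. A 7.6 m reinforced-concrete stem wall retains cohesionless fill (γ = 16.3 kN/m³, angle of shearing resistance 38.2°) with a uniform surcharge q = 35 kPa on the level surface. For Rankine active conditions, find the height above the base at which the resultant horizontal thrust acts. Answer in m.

2.99 m

K_a = 0.2358.
Triangular part P₁ = ½K_aγH² = 111.0 at H/3 = 2.533 m; rectangular part P₂ = K_a q H = 62.72 at H/2 = 3.800 m.
ȳ = (P₁·2.533 + P₂·3.800)/(P₁+P₂) = 2.991 m.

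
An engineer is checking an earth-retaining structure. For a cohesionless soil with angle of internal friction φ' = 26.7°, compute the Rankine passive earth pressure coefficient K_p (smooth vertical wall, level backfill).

2.63

K_p = (1 + sin φ)/(1 − sin φ) = tan²(45° + 26.7°/2) = 2.632.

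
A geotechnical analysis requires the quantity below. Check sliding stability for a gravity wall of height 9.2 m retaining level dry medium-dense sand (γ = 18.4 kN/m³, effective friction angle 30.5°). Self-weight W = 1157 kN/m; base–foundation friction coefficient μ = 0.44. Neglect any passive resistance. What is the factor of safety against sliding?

K_a = tan²(45° − 30.5°/2) = 0.3267.
P_a = ½K_aγH² = 0.5×0.3267×18.4×9.2² = 254.4 kN/m, acting at H/3 = 3.067 m above the base.
FS_sliding = μW / P_a = 0.44×1157 / 254.4 = 2.001.

2.00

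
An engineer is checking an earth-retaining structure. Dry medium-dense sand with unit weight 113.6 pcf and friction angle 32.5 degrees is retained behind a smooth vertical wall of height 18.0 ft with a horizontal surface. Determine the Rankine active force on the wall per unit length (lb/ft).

5540 lb/ft

K_a = tan²(45° − φ/2) = 0.3010.
P_a = ½ K_a γ H² = 0.5 × 0.3010 × 113.6 × 18.0² = 5539 lb/ft.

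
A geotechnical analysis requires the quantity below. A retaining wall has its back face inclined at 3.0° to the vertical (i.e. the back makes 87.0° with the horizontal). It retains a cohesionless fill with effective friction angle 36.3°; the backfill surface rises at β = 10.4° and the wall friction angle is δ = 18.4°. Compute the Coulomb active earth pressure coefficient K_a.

0.286

K_a = sin²(α+φ) / [sin²α · sin(α−δ) · (1 + √{sin(φ+δ)sin(φ−β) / (sin(α−δ)sin(α+β))})²].
With α = 87.0°, φ = 36.3°, δ = 18.4°, β = 10.4°: K_a = 0.2862.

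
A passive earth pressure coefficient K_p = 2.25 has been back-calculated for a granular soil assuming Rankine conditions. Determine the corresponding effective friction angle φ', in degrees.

K_p = (1+sin φ)/(1−sin φ) ⇒ sin φ = (K_p − 1)/(K_p + 1) = 0.3846.
φ = arcsin(0.3846) = 22.62°.

22.6°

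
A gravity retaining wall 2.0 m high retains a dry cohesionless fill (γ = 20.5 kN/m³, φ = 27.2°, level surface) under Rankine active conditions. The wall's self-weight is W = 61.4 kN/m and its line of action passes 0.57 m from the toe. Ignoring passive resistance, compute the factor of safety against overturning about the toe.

K_a = tan²(45° − 27.2°/2) = 0.3726.
P_a = ½K_aγH² = 0.5×0.3726×20.5×2.0² = 15.28 kN/m, acting at H/3 = 0.6667 m above the base.
Overturning moment M_o = P_a × H/3 = 15.28 × 0.6667 = 10.18.
Resisting moment M_r = W × 0.57 = 61.4 × 0.57 = 35.00.
FS_overturning = M_r/M_o = 35.00/10.18 = 3.437.

3.44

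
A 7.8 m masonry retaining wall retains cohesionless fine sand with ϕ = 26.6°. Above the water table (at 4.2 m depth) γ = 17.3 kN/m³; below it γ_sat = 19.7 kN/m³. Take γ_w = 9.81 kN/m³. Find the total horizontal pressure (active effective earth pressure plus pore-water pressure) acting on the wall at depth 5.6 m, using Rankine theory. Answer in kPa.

46.7 kPa

K_a = (1 − sin φ)/(1 + sin φ) = 0.3814.
γ' = 19.7 − 9.81 = 9.890 kN/m³.
Effective vertical stress at 5.6 m: σ'_v = 17.3×4.2 + 9.890×1.40 = 86.51 kPa.
σ'_h = K_a σ'_v = 0.3814 × 86.51 = 33.00 kPa; u = γ_w × 1.40 = 13.73 kPa.
Total σ_h = 33.00 + 13.73 = 46.73 kPa.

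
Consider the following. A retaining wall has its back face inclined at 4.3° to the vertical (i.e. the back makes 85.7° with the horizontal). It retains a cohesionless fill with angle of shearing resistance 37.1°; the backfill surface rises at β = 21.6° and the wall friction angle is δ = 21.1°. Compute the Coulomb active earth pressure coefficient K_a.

0.344

K_a = sin²(α+φ) / [sin²α · sin(α−δ) · (1 + √{sin(φ+δ)sin(φ−β) / (sin(α−δ)sin(α+β))})²].
With α = 85.7°, φ = 37.1°, δ = 21.1°, β = 21.6°: K_a = 0.3435.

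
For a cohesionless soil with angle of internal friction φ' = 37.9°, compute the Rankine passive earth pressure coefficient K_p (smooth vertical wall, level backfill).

4.19

K_p = (1 + sin φ)/(1 − sin φ) = tan²(45° + 37.9°/2) = 4.185.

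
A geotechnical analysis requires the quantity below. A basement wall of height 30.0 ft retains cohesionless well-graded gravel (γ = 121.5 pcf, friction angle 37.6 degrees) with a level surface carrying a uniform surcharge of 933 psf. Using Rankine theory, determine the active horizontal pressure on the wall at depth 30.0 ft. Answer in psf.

1110 psf

K_a = (1 − sin φ)/(1 + sin φ) = 0.2421.
σ_v = γz + q = 121.5 × 30.0 + 933 = 4578 psf.
σ_h = K_a σ_v = 0.2421 × 4578 = 1108 psf.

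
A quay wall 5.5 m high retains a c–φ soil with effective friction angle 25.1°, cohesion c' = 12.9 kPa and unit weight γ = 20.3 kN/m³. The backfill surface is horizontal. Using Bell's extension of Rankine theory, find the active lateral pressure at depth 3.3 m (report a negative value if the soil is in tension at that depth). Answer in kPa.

10.7 kPa

K_a = (1 − sin φ)/(1 + sin φ) = 0.4043.
σ_a = K_a γ z − 2c√K_a = 0.4043×20.3×3.3 − 2×12.9×0.6358 = 10.68 kPa.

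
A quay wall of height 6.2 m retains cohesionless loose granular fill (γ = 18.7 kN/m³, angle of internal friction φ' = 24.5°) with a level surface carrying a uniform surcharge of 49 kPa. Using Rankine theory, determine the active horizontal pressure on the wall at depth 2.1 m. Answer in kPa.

36.5 kPa

K_a = (1 − sin φ)/(1 + sin φ) = 0.4137.
σ_v = γz + q = 18.7 × 2.1 + 49 = 88.27 kPa.
σ_h = K_a σ_v = 0.4137 × 88.27 = 36.52 kPa.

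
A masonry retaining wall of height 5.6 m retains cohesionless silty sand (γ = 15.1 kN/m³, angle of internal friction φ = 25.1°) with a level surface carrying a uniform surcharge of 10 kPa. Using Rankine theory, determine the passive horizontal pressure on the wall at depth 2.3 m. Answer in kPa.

K_p = (1 + sin φ)/(1 − sin φ) = 2.473.
σ_v = γz + q = 15.1 × 2.3 + 10 = 44.73 kPa.
σ_h = K_p σ_v = 2.473 × 44.73 = 110.6 kPa.

111 kPa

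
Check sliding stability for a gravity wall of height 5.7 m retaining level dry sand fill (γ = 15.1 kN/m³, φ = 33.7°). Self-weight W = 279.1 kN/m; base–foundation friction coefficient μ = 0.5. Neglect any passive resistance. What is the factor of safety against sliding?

1.99

K_a = tan²(45° − 33.7°/2) = 0.2863.
P_a = ½K_aγH² = 0.5×0.2863×15.1×5.7² = 70.23 kN/m, acting at H/3 = 1.900 m above the base.
FS_sliding = μW / P_a = 0.5×279.1 / 70.23 = 1.987.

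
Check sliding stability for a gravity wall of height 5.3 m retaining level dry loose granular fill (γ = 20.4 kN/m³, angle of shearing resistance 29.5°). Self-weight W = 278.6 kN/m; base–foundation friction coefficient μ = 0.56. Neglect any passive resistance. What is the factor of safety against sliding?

K_a = tan²(45° − 29.5°/2) = 0.3401.
P_a = ½K_aγH² = 0.5×0.3401×20.4×5.3² = 97.45 kN/m, acting at H/3 = 1.767 m above the base.
FS_sliding = μW / P_a = 0.56×278.6 / 97.45 = 1.601.

1.60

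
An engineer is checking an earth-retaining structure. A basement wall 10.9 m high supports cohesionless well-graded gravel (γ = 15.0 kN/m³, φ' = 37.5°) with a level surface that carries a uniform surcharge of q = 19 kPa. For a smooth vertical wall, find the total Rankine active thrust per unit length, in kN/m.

K_a = tan²(45° − φ/2) = 0.2432.
Soil triangle: ½ K_a γ H² = 0.5×0.2432×15.0×10.9² = 216.7 kN/m.
Surcharge rectangle: K_a q H = 0.2432×19×10.9 = 50.37 kN/m.
Total = 216.7 + 50.37 = 267.1 kN/m.

267 kN/m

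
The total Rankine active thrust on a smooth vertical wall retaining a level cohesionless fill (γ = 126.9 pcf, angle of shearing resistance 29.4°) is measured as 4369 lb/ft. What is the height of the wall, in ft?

K_a = 0.3415. P_a = ½ K_a γ H² ⇒ H = √(2P_a/(K_a γ)).
H = √(2×4369/(0.3415×126.9)) = 14.20 ft.

14.2 ft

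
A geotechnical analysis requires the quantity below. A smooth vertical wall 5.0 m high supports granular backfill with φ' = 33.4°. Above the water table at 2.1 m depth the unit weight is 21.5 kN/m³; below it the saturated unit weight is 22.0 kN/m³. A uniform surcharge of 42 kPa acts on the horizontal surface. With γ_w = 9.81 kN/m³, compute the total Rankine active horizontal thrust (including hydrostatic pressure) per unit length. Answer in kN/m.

K_a = tan²(45° − φ/2) = 0.2899.
γ' = 22.0 − 9.81 = 12.19 kN/m³. h₂ = H − d_w = 2.9 m.
σ'_h: at surface K_a·q = 12.18; at WT K_a(q+γd_w) = 25.27; at base K_a(q+γd_w+γ'h₂) = 35.52 kPa.
P₁ = ½(12.18+25.27)×2.1 = 39.32; P₂ = ½(25.27+35.52)×2.9 = 88.13; P_w = ½γ_w h₂² = 41.25.
Total = 39.32+88.13+41.25 = 168.7 kN/m.

169 kN/m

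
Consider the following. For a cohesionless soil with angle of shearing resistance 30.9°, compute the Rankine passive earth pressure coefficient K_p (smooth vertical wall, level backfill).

3.11

K_p = (1 + sin φ)/(1 − sin φ) = tan²(45° + 30.9°/2) = 3.111.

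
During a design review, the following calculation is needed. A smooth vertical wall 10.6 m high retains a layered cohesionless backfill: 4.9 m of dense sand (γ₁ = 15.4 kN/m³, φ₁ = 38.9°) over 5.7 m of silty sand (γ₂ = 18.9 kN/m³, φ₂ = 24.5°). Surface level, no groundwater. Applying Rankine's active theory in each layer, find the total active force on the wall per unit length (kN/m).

K_a1 = tan²(45°−38.9°/2) = 0.2285; K_a2 = tan²(45°−24.5°/2) = 0.4137.
Layer 1: σ at base = K_a1 γ₁ h₁ = 17.24 kPa; P₁ = ½×17.24×4.9 = 42.25.
Layer 2: σ_v at top = γ₁h₁ = 75.46; σ_h top = K_a2×75.46 = 31.22; σ_h base = K_a2×(75.46+18.9×5.7) = 75.79.
P₂ = ½(31.22+75.79)×5.7 = 305.0. Total P_a = 42.25+305.0 = 347.2 kN/m.

347 kN/m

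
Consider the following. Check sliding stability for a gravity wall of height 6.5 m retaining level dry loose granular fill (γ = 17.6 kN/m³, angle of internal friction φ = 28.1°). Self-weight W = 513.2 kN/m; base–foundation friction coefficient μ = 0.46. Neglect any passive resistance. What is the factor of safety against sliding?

1.77

K_a = tan²(45° − 28.1°/2) = 0.3596.
P_a = ½K_aγH² = 0.5×0.3596×17.6×6.5² = 133.7 kN/m, acting at H/3 = 2.167 m above the base.
FS_sliding = μW / P_a = 0.46×513.2 / 133.7 = 1.766.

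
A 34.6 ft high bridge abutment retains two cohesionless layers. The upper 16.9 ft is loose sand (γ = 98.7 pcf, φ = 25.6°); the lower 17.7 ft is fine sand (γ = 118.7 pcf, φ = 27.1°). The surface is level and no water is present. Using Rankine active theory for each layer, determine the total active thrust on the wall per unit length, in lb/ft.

23600 lb/ft

K_a1 = tan²(45°−25.6°/2) = 0.3966; K_a2 = tan²(45°−27.1°/2) = 0.3741.
Layer 1: σ at base = K_a1 γ₁ h₁ = 661.5 psf; P₁ = ½×661.5×16.9 = 5590.
Layer 2: σ_v at top = γ₁h₁ = 1668; σ_h top = K_a2×1668 = 623.9; σ_h base = K_a2×(1668+118.7×17.7) = 1410.
P₂ = ½(623.9+1410)×17.7 = 18000. Total P_a = 5590+18000 = 23590 lb/ft.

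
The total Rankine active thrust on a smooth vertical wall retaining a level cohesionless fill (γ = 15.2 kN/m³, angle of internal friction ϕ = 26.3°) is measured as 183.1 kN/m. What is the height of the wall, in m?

7.90 m

K_a = 0.3859. P_a = ½ K_a γ H² ⇒ H = √(2P_a/(K_a γ)).
H = √(2×183.1/(0.3859×15.2)) = 7.901 m.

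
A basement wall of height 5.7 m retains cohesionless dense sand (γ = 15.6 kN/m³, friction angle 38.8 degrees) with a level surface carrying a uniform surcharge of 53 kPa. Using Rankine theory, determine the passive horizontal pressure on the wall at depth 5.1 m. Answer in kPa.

K_p = (1 + sin φ)/(1 − sin φ) = 4.356.
σ_v = γz + q = 15.6 × 5.1 + 53 = 132.6 kPa.
σ_h = K_p σ_v = 4.356 × 132.6 = 577.5 kPa.

577 kPa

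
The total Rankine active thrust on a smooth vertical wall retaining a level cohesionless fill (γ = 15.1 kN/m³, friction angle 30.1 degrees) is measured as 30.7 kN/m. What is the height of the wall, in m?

3.50 m

K_a = 0.3320. P_a = ½ K_a γ H² ⇒ H = √(2P_a/(K_a γ)).
H = √(2×30.7/(0.3320×15.1)) = 3.500 m.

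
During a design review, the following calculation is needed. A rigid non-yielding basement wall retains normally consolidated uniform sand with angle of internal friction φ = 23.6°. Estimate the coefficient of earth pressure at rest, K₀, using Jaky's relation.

0.600

K₀ = 1 − sin φ' = 1 − sin 23.6° = 0.5997.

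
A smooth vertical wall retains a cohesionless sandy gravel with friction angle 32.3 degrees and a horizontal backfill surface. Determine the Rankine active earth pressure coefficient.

K_a = tan²(45° − φ/2) = tan²(28.85°) = 0.3035.

0.303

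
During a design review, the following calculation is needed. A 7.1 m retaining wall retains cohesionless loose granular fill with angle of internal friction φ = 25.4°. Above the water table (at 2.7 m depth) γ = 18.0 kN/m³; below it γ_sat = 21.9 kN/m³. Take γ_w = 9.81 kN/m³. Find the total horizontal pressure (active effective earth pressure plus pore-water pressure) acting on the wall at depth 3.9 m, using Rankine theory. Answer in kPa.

37.0 kPa

K_a = (1 − sin φ)/(1 + sin φ) = 0.3996.
γ' = 21.9 − 9.81 = 12.09 kN/m³.
Effective vertical stress at 3.9 m: σ'_v = 18.0×2.7 + 12.09×1.20 = 63.11 kPa.
σ'_h = K_a σ'_v = 0.3996 × 63.11 = 25.22 kPa; u = γ_w × 1.20 = 11.77 kPa.
Total σ_h = 25.22 + 11.77 = 36.99 kPa.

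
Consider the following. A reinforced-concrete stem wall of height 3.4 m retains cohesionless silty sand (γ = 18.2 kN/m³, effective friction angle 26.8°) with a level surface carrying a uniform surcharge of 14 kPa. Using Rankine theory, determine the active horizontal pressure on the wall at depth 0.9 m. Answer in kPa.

K_a = (1 − sin φ)/(1 + sin φ) = 0.3785.
σ_v = γz + q = 18.2 × 0.9 + 14 = 30.38 kPa.
σ_h = K_a σ_v = 0.3785 × 30.38 = 11.50 kPa.

11.5 kPa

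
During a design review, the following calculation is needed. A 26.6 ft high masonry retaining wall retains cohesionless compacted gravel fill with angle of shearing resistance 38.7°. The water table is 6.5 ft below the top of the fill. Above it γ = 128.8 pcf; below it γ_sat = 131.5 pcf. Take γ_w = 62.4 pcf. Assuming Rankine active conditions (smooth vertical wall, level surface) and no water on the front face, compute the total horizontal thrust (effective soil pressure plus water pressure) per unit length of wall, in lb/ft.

K_a = tan²(45° − φ/2) = 0.2306.
γ' = 131.5 − 62.4 = 69.10 pcf. Depth below WT = 20.1 ft.
σ'_h at WT = K_a γ d_w = 193.0 psf; at base = 193.0 + K_a γ' × 20.1 = 513.3 psf.
P₁ (0–6.5 ft) = ½×193.0×6.5 = 627.4. P₂ (6.5–26.6 ft) = ½(193.0+513.3)×20.1 = 7099.
P_w = ½ γ_w h₂² = 0.5×62.4×20.1² = 12610. Total = 627.4+7099+12610 = 20330 lb/ft.

20300 lb/ft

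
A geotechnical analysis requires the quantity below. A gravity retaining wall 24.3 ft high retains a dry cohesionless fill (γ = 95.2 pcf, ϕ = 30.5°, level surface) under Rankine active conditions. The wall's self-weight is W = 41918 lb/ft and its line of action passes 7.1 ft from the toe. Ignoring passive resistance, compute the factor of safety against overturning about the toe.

4.00

K_a = tan²(45° − 30.5°/2) = 0.3267.
P_a = ½K_aγH² = 0.5×0.3267×95.2×24.3² = 9182 lb/ft, acting at H/3 = 8.100 ft above the base.
Overturning moment M_o = P_a × H/3 = 9182 × 8.100 = 74370.
Resisting moment M_r = W × 7.1 = 41918 × 7.1 = 297600.
FS_overturning = M_r/M_o = 297600/74370 = 4.002.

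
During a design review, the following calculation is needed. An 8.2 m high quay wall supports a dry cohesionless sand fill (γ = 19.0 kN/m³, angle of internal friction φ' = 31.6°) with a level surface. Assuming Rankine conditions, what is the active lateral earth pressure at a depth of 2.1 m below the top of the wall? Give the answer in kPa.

K_a = (1 − sin φ)/(1 + sin φ) = 0.3123.
σ_h = K_a γ z = 0.3123 × 19.0 × 2.1 = 12.46 kPa.

12.5 kPa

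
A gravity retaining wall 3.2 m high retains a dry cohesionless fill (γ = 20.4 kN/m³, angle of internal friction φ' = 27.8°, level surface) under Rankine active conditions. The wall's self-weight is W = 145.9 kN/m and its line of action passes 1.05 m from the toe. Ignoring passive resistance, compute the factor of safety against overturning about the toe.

K_a = tan²(45° − 27.8°/2) = 0.3639.
P_a = ½K_aγH² = 0.5×0.3639×20.4×3.2² = 38.01 kN/m, acting at H/3 = 1.067 m above the base.
Overturning moment M_o = P_a × H/3 = 38.01 × 1.067 = 40.54.
Resisting moment M_r = W × 1.05 = 145.9 × 1.05 = 153.2.
FS_overturning = M_r/M_o = 153.2/40.54 = 3.779.

3.78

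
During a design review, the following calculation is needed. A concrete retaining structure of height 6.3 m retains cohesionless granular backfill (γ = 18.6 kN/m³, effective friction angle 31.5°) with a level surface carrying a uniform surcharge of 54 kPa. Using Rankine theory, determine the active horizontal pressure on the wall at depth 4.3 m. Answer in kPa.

42.0 kPa

K_a = (1 − sin φ)/(1 + sin φ) = 0.3136.
σ_v = γz + q = 18.6 × 4.3 + 54 = 134.0 kPa.
σ_h = K_a σ_v = 0.3136 × 134.0 = 42.02 kPa.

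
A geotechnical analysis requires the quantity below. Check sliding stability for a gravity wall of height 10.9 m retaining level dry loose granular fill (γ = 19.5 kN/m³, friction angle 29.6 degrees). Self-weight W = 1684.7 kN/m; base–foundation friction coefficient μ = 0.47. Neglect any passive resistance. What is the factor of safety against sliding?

K_a = tan²(45° − 29.6°/2) = 0.3387.
P_a = ½K_aγH² = 0.5×0.3387×19.5×10.9² = 392.4 kN/m, acting at H/3 = 3.633 m above the base.
FS_sliding = μW / P_a = 0.47×1684.7 / 392.4 = 2.018.

2.02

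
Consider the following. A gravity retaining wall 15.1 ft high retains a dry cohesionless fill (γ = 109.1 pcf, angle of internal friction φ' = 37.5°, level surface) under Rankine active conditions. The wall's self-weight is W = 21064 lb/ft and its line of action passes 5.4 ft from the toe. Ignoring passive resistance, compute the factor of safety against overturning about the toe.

7.47

K_a = tan²(45° − 37.5°/2) = 0.2432.
P_a = ½K_aγH² = 0.5×0.2432×109.1×15.1² = 3025 lb/ft, acting at H/3 = 5.033 ft above the base.
Overturning moment M_o = P_a × H/3 = 3025 × 5.033 = 15220.
Resisting moment M_r = W × 5.4 = 21064 × 5.4 = 113700.
FS_overturning = M_r/M_o = 113700/15220 = 7.471.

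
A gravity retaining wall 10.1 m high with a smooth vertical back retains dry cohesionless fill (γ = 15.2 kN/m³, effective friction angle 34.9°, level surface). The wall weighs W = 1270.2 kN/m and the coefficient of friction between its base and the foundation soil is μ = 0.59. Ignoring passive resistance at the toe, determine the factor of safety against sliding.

3.55

K_a = tan²(45° − 34.9°/2) = 0.2721.
P_a = ½K_aγH² = 0.5×0.2721×15.2×10.1² = 211.0 kN/m, acting at H/3 = 3.367 m above the base.
FS_sliding = μW / P_a = 0.59×1270.2 / 211.0 = 3.552.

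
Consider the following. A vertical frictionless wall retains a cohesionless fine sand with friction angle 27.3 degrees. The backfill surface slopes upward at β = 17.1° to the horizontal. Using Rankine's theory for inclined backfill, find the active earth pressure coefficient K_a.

K_a = cos β · (cos β − √(cos²β − cos²φ)) / (cos β + √(cos²β − cos²φ)).
cos β = 0.9558, cos φ = 0.8886, √(cos²β − cos²φ) = 0.3520.
K_a = 0.9558 × (0.9558 − 0.3520)/(0.9558 + 0.3520) = 0.4413.

0.441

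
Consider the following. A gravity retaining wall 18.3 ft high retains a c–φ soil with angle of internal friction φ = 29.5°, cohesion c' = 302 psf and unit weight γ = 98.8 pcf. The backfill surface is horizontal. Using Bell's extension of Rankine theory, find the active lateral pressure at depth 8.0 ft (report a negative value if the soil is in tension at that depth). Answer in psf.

-83.4 psf

K_a = (1 − sin φ)/(1 + sin φ) = 0.3401.
σ_a = K_a γ z − 2c√K_a = 0.3401×98.8×8.0 − 2×302×0.5832 = -83.43 psf.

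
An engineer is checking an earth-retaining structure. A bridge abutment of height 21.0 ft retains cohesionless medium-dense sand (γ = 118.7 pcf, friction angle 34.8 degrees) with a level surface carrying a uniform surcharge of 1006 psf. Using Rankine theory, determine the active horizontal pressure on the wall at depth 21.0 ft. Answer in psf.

K_a = (1 − sin φ)/(1 + sin φ) = 0.2733.
σ_v = γz + q = 118.7 × 21.0 + 1006 = 3499 psf.
σ_h = K_a σ_v = 0.2733 × 3499 = 956.2 psf.

956 psf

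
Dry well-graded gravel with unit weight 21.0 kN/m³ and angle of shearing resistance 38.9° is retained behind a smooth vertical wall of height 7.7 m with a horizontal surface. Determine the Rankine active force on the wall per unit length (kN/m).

K_a = tan²(45° − φ/2) = 0.2285.
P_a = ½ K_a γ H² = 0.5 × 0.2285 × 21.0 × 7.7² = 142.3 kN/m.

142 kN/m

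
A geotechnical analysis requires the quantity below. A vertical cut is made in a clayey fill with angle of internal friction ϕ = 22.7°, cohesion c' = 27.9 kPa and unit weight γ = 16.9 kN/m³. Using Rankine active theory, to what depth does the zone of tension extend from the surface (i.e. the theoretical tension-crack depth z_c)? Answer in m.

K_a = tan²(45° − 22.7°/2) = 0.4431; √K_a = 0.6657.
The active pressure is zero where K_a γ z = 2c√K_a, so z_c = 2c/(γ√K_a) = 2×27.9/(16.9×0.6657) = 4.960 m.

4.96 m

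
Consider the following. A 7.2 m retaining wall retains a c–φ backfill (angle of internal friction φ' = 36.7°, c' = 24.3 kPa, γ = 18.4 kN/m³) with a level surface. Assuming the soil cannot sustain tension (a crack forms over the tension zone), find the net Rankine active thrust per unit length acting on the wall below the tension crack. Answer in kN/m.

8.69 kN/m

K_a = 0.2519; √K_a = 0.5019.
Tension-crack depth z_c = 2c/(γ√K_a) = 2×24.3/(18.4×0.5019) = 5.263 m.
σ_a at base = K_a γ H − 2c√K_a = 0.2519×18.4×7.2 − 2×24.3×0.5019 = 8.976 kPa.
P_a = ½ × 8.976 × (H − z_c) = 0.5×8.976×1.937 = 8.693 kN/m.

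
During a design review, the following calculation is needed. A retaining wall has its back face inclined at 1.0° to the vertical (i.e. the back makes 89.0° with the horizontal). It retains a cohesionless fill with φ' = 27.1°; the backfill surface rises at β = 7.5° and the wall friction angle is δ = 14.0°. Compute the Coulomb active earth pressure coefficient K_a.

K_a = sin²(α+φ) / [sin²α · sin(α−δ) · (1 + √{sin(φ+δ)sin(φ−β) / (sin(α−δ)sin(α+β))})²].
With α = 89.0°, φ = 27.1°, δ = 14.0°, β = 7.5°: K_a = 0.3816.

0.382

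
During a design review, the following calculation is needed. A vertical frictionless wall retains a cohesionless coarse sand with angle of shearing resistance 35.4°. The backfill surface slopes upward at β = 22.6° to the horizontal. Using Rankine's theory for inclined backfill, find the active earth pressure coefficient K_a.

K_a = cos β · (cos β − √(cos²β − cos²φ)) / (cos β + √(cos²β − cos²φ)).
cos β = 0.9232, cos φ = 0.8151, √(cos²β − cos²φ) = 0.4335.
K_a = 0.9232 × (0.9232 − 0.4335)/(0.9232 + 0.4335) = 0.3333.

0.333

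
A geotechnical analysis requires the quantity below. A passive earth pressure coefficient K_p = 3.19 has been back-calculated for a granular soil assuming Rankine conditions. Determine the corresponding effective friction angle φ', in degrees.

K_p = (1+sin φ)/(1−sin φ) ⇒ sin φ = (K_p − 1)/(K_p + 1) = 0.5227.
φ = arcsin(0.5227) = 31.51°.

31.5°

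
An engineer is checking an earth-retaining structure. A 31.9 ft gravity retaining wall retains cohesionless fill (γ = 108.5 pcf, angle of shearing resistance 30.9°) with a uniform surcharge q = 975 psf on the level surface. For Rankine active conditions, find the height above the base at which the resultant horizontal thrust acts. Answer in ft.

12.5 ft

K_a = 0.3214.
Triangular part P₁ = ½K_aγH² = 17740 at H/3 = 10.63 ft; rectangular part P₂ = K_a q H = 9996 at H/2 = 15.95 ft.
ȳ = (P₁·10.63 + P₂·15.95)/(P₁+P₂) = 12.55 ft.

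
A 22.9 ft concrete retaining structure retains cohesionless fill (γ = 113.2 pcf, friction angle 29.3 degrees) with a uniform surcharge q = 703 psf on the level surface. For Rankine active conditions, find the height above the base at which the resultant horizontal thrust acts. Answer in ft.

8.98 ft

K_a = 0.3428.
Triangular part P₁ = ½K_aγH² = 10180 at H/3 = 7.633 ft; rectangular part P₂ = K_a q H = 5519 at H/2 = 11.45 ft.
ȳ = (P₁·7.633 + P₂·11.45)/(P₁+P₂) = 8.975 ft.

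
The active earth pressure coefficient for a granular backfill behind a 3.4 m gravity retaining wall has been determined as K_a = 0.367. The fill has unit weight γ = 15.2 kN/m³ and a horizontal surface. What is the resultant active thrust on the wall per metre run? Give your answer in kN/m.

32.2 kN/m

P = ½ K_a γ H² = 0.5 × 0.367 × 15.2 × 3.4² = 32.24 kN/m.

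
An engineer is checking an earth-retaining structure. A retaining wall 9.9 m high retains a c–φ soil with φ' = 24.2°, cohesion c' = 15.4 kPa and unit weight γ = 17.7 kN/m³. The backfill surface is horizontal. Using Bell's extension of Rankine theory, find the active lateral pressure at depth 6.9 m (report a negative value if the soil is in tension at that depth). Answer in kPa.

31.2 kPa

K_a = (1 − sin φ)/(1 + sin φ) = 0.4185.
σ_a = K_a γ z − 2c√K_a = 0.4185×17.7×6.9 − 2×15.4×0.6469 = 31.19 kPa.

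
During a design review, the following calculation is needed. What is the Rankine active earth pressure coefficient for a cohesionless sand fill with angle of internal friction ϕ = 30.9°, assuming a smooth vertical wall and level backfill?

0.321

K_a = (1 − sin φ)/(1 + sin φ) = (1 − sin 30.9°)/(1 + sin 30.9°) = 0.3214.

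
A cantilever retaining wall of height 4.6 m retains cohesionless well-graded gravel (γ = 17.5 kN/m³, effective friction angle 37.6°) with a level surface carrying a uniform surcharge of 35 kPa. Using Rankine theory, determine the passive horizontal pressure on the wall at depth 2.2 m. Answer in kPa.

304 kPa

K_p = (1 + sin φ)/(1 − sin φ) = 4.130.
σ_v = γz + q = 17.5 × 2.2 + 35 = 73.50 kPa.
σ_h = K_p σ_v = 4.130 × 73.50 = 303.6 kPa.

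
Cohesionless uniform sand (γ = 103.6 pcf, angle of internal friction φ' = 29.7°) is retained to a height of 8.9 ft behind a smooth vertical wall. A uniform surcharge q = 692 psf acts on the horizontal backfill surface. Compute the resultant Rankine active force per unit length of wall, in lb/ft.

K_a = tan²(45° − φ/2) = 0.3374.
Soil triangle: ½ K_a γ H² = 0.5×0.3374×103.6×8.9² = 1384 lb/ft.
Surcharge rectangle: K_a q H = 0.3374×692×8.9 = 2078 lb/ft.
Total = 1384 + 2078 = 3462 lb/ft.

3460 lb/ft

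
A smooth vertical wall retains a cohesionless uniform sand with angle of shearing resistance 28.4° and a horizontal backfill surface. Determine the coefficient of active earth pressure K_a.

K_a = (1 − sin φ)/(1 + sin φ) = (1 − sin 28.4°)/(1 + sin 28.4°) = 0.3554.

0.355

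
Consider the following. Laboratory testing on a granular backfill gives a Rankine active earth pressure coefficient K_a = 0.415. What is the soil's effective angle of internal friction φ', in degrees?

24.4°

K_a = tan²(45° − φ/2) ⇒ 45° − φ/2 = arctan(√0.415) = 32.79°.
φ = 2(45° − 32.79°) = 24.42°.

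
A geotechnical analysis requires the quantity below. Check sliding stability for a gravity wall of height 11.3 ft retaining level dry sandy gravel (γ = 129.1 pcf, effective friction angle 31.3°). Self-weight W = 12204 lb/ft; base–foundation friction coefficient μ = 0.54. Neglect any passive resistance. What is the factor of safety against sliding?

2.53

K_a = tan²(45° − 31.3°/2) = 0.3162.
P_a = ½K_aγH² = 0.5×0.3162×129.1×11.3² = 2606 lb/ft, acting at H/3 = 3.767 ft above the base.
FS_sliding = μW / P_a = 0.54×12204 / 2606 = 2.529.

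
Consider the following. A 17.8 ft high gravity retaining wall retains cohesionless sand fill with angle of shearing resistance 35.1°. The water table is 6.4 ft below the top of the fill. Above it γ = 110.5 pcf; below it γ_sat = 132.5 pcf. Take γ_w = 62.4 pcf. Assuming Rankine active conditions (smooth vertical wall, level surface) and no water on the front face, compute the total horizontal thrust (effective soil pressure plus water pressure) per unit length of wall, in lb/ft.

K_a = tan²(45° − φ/2) = 0.2698.
γ' = 132.5 − 62.4 = 70.10 pcf. Depth below WT = 11.4 ft.
σ'_h at WT = K_a γ d_w = 190.8 psf; at base = 190.8 + K_a γ' × 11.4 = 406.5 psf.
P₁ (0–6.4 ft) = ½×190.8×6.4 = 610.7. P₂ (6.4–17.8 ft) = ½(190.8+406.5)×11.4 = 3405.
P_w = ½ γ_w h₂² = 0.5×62.4×11.4² = 4055. Total = 610.7+3405+4055 = 8070 lb/ft.

8070 lb/ft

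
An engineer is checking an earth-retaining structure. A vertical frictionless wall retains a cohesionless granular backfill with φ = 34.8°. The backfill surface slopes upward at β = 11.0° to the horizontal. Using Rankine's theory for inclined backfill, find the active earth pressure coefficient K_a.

0.287

K_a = cos β · (cos β − √(cos²β − cos²φ)) / (cos β + √(cos²β − cos²φ)).
cos β = 0.9816, cos φ = 0.8211, √(cos²β − cos²φ) = 0.5379.
K_a = 0.9816 × (0.9816 − 0.5379)/(0.9816 + 0.5379) = 0.2867.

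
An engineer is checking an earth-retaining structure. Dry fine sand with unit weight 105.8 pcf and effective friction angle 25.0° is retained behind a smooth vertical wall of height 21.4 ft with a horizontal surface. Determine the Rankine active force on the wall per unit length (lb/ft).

9830 lb/ft

K_a = tan²(45° − φ/2) = 0.4059.
P_a = ½ K_a γ H² = 0.5 × 0.4059 × 105.8 × 21.4² = 9832 lb/ft.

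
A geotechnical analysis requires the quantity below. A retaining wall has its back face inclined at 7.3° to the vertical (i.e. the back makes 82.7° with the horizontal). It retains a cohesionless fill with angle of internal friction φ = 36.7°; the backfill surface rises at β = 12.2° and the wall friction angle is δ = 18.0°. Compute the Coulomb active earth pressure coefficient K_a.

K_a = sin²(α+φ) / [sin²α · sin(α−δ) · (1 + √{sin(φ+δ)sin(φ−β) / (sin(α−δ)sin(α+β))})²].
With α = 82.7°, φ = 36.7°, δ = 18.0°, β = 12.2°: K_a = 0.3280.

0.328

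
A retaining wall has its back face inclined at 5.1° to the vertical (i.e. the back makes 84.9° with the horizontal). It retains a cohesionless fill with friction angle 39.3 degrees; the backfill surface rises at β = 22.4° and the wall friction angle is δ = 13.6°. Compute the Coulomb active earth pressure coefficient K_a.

K_a = sin²(α+φ) / [sin²α · sin(α−δ) · (1 + √{sin(φ+δ)sin(φ−β) / (sin(α−δ)sin(α+β))})²].
With α = 84.9°, φ = 39.3°, δ = 13.6°, β = 22.4°: K_a = 0.3208.

0.321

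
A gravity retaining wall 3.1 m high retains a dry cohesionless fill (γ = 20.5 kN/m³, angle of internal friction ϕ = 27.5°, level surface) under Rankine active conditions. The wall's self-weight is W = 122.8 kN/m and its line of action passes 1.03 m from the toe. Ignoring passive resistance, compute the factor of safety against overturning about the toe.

K_a = tan²(45° − 27.5°/2) = 0.3682.
P_a = ½K_aγH² = 0.5×0.3682×20.5×3.1² = 36.27 kN/m, acting at H/3 = 1.033 m above the base.
Overturning moment M_o = P_a × H/3 = 36.27 × 1.033 = 37.48.
Resisting moment M_r = W × 1.03 = 122.8 × 1.03 = 126.5.
FS_overturning = M_r/M_o = 126.5/37.48 = 3.375.

3.37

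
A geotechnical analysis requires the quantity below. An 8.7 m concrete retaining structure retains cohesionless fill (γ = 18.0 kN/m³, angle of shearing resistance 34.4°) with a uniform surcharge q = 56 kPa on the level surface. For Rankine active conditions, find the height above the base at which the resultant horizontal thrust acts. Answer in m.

3.50 m

K_a = 0.2780.
Triangular part P₁ = ½K_aγH² = 189.4 at H/3 = 2.900 m; rectangular part P₂ = K_a q H = 135.4 at H/2 = 4.350 m.
ȳ = (P₁·2.900 + P₂·4.350)/(P₁+P₂) = 3.505 m.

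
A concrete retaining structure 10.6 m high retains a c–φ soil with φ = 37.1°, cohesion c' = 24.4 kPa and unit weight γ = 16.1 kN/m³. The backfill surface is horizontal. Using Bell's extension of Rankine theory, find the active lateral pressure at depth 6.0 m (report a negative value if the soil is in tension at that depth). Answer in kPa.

K_a = (1 − sin φ)/(1 + sin φ) = 0.2475.
σ_a = K_a γ z − 2c√K_a = 0.2475×16.1×6.0 − 2×24.4×0.4975 = -0.3693 kPa.

-0.369 kPa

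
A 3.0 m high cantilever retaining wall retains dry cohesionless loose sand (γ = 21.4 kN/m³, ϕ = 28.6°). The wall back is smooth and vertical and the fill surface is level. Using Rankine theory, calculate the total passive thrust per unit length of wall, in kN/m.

273 kN/m

K_p = tan²(45° + φ/2) = 2.837.
P_p = ½ K_p γ H² = 0.5 × 2.837 × 21.4 × 3.0² = 273.2 kN/m.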